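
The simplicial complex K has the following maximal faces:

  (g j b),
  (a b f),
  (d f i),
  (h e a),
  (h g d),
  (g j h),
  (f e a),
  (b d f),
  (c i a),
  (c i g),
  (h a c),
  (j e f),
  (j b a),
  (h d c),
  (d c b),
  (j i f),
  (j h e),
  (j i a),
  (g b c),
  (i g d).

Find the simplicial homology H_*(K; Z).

K has 10 vertices, 30 edges, 20 triangles.
rank ∂_0 = 0, rank ∂_1 = 9 ⇒ b_0 = 10 − 0 − 9 = 1; all invariant factors of ∂_1 are 1 so no torsion. So H_0 = Z.
rank ∂_1 = 9, rank ∂_2 = 20 ⇒ b_1 = 30 − 9 − 20 = 1; ∂_2 has invariant factor(s) [2] giving torsion. So H_1 = Z ⊕ Z/2.
rank ∂_2 = 20, rank ∂_3 = 0 ⇒ b_2 = 20 − 20 − 0 = 0. So H_2 = 0.

H_0 = Z,  H_1 = Z ⊕ Z/2,  H_2 = 0.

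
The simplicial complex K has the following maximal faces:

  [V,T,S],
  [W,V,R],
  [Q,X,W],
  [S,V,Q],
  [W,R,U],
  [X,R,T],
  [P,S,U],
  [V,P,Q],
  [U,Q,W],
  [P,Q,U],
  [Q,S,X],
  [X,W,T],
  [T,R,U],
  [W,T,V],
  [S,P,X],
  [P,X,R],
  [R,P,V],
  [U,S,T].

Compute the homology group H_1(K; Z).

Fix the vertex order P < Q < R < S < T < U < V < W < X and write every simplex with vertices in increasing order. Then dim K = 2 and the simplices of K are:

  0-simplices (9): P, Q, R, S, T, U, V, W, X
  1-simplices (27): PQ, PR, PS, PU, PV, PX, QS, QU, QV, QW, QX, RT, RU, RV, RW, RX, ST, SU, SV, SX, TU, TV, TW, TX, UW, VW, WX
  2-simplices (18): PQU, PQV, PRV, PRX, PSU, PSX, QSV, QSX, QUW, QWX, RTU, RTX, RUW, RVW, STU, STV, TVW, TWX

giving chain groups C_0 ≅ Z^9, C_1 ≅ Z^27, C_2 ≅ Z^18.

∂_1: C_1 → C_0 maps an edge to its endpoints' difference, ∂[p,q] = q − p.
The 9×27 boundary matrix has rank 8 and Smith normal form diag(1,1,1,1,1,1,1,1).

∂_2: C_2 → C_1 maps a triangle to the signed sum of its edges. For instance
  ∂STV = TV − SV + ST,
  ∂RTX = TX − RX + RT.
The resulting 27×18 matrix has rank 18, and its Smith normal form has invariant factors (1,1,1,1,1,1,1,1,1,1,1,1,1,1,1,1,1,2).

Reading off H_k = ker ∂_k / im ∂_{k+1}:

  H_1: rank ker ∂_1 − rank ∂_2 = (27 − 8) − 18 = 1, and ∂_2 has invariant factor 2 > 1, so H_1 = Z ⊕ Z/2Z.

H_1 ≅ Z ⊕ Z/2Z.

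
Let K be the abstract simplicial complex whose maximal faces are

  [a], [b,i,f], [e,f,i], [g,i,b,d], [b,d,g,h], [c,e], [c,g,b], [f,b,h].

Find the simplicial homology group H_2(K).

We work with the vertex ordering a < b < c < d < e < f < g < h < i. The simplices of K, each written with vertices in increasing order, are:

  0-simplices (9): a, b, c, d, e, f, g, h, i
  1-simplices (17): bc, bd, bf, bg, bh, bi, ce, cg, dg, dh, di, ef, ei, fh, fi, gh, gi
  2-simplices (11): bcg, bdg, bdh, bdi, bfh, bfi, bgh, bgi, dgh, dgi, efi
  3-simplices (2): bdgh, bdgi

giving chain groups C_0 ≅ Z^9, C_1 ≅ Z^17, C_2 ≅ Z^11, C_3 ≅ Z^2.

The boundary map ∂_1: C_1 → C_0 sends each edge [p,q] (with p < q) to q − p.
The resulting 9×17 matrix has rank 7, and its Smith normal form has invariant factors (1,1,1,1,1,1,1).

Boundary ∂_2: C_2 → C_1 sends each 2-simplex [p,q,r] to [q,r] − [p,r] + [p,q]. For instance
  ∂bgh = gh − bh + bg,
  ∂bdi = di − bi + bd.
The 17×11 boundary matrix has rank 9 and Smith normal form diag(1,1,1,1,1,1,1,1,1).

Boundary ∂_3: C_3 → C_2 sends each 3-simplex σ to the alternating sum Σ_i (−1)^i (σ with its i-th vertex removed). For instance
  ∂bdgi = dgi − bgi + bdi − bdg,
  ∂bdgh = dgh − bgh + bdh − bdg.
This gives a 11×2 integer matrix of rank 2; reducing to Smith normal form yields diagonal entries (1,1).

Reading off H_k = ker ∂_k / im ∂_{k+1}:

  H_2: rank ker ∂_2 − rank ∂_3 = (11 − 9) − 2 = 0, and the invariant factors of ∂_3 are all 1, so H_2 = 0.

H_2 = 0.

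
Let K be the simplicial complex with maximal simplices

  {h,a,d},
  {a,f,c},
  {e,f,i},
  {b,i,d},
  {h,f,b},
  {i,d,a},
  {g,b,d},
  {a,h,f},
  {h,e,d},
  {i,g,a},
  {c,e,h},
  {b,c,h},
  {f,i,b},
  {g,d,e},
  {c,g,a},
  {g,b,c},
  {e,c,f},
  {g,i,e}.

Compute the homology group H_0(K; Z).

H_0 = Z.

K has 9 vertices, 27 edges, 18 triangles.
rank ∂_0 = 0, rank ∂_1 = 8 ⇒ b_0 = 9 − 0 − 8 = 1; all invariant factors of ∂_1 are 1 so no torsion. So H_0 = Z.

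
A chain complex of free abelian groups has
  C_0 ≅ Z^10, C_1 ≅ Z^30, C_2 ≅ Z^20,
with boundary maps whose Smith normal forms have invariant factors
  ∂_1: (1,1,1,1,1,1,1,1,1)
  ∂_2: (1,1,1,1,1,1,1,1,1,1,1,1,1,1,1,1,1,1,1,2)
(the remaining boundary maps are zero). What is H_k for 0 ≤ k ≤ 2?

H_0: b_0 = 10 − 0 − 9 = 1; torsion from ∂_1 factors > 1: none. So H_0 = Z.
H_1: b_1 = 30 − 9 − 20 = 1; torsion from ∂_2 factors > 1: [2]. So H_1 = Z ⊕ Z/2.
H_2: b_2 = 20 − 20 − 0 = 0; torsion from ∂_3 factors > 1: none. So H_2 = 0.

H_0 = Z,  H_1 = Z ⊕ Z/2,  H_2 = 0.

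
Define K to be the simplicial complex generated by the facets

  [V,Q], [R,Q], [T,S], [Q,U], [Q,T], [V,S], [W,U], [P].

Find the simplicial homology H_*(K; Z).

Take the total order P < Q < R < S < T < U < V < W on the vertex set. Then K (dimension 1) consists of the simplices:

  0-simplices (8): P, Q, R, S, T, U, V, W
  1-simplices (7): QR, QT, QU, QV, ST, SV, UW

giving chain groups C_0 ≅ Z^8, C_1 ≅ Z^7.

Boundary ∂_1: C_1 → C_0 maps an edge to its endpoints' difference, ∂[p,q] = q − p. For instance
  ∂ST = T − S.
The 8×7 boundary matrix has rank 6 and Smith normal form diag(1,1,1,1,1,1).

Computing H_k = (kernel of ∂_k) / (image of ∂_{k+1}):

  H_0: rank C_0 − rank ∂_1 = 8 − 6 = 2, and the invariant factors of ∂_1 are all 1, so H_0 = Z^2.
  H_1: rank ker ∂_1 − rank ∂_2 = (7 − 6) − 0 = 1, and there is no ∂_2, so H_1 = Z.

H_0 = Z^2,  H_1 = Z.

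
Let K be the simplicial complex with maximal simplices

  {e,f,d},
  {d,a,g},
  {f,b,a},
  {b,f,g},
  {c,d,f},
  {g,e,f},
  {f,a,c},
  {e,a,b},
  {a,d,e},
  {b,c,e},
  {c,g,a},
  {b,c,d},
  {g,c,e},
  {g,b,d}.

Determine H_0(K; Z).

H_0 ≅ Z.

Fix the vertex order a < b < c < d < e < f < g and write every simplex with vertices in increasing order. Then dim K = 2 and the simplices of K are:

  0-simplices (7): a, b, c, d, e, f, g
  1-simplices (21): ab, ac, ad, ae, af, ag, bc, bd, be, bf, bg, cd, ce, cf, cg, de, df, dg, ef, eg, fg
  2-simplices (14): abe, abf, acf, acg, ade, adg, bcd, bce, bdg, bfg, cdf, ceg, def, efg

Hence C_0 ≅ Z^7, C_1 ≅ Z^21, C_2 ≅ Z^14.

∂_1: C_1 → C_0 is given by ∂[p,q] = [q] − [p]. For instance
  ∂ae = e − a.
The 7×21 boundary matrix has rank 6 and Smith normal form diag(1,1,1,1,1,1).

∂_2: C_2 → C_1 sends each 2-simplex [p,q,r] to [q,r] − [p,r] + [p,q]. For instance
  ∂adg = dg − ag + ad,
  ∂acg = cg − ag + ac.
As a 21×14 matrix over Z this has rank 13, with invariant factors (1,1,1,1,1,1,1,1,1,1,1,1,1).

From H_k ≅ ker(∂_k) / im(∂_{k+1}) we obtain:

  H_0: rank C_0 − rank ∂_1 = 7 − 6 = 1, and the invariant factors of ∂_1 are all 1, so H_0 = Z.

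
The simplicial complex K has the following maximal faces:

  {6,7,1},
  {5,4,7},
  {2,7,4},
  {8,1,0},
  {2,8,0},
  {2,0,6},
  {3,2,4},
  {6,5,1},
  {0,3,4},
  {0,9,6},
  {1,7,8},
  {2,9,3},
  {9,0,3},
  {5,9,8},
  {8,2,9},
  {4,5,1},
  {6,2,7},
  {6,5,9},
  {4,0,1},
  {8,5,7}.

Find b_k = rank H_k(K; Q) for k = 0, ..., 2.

Fix the vertex order 0 < 1 < 2 < 3 < 4 < 5 < 6 < 7 < 8 < 9 and write every simplex with vertices in increasing order. Then dim K = 2 and the simplices of K are:

  0-simplices (10): [0], [1], [2], [3], [4], [5], [6], [7], [8], [9]
  1-simplices (30): (30 of them)
  2-simplices (20): (20 of them)

so the chain groups are C_0 ≅ Z^10, C_1 ≅ Z^30, C_2 ≅ Z^20.

∂_1: C_1 → C_0 is given by ∂[p,q] = [q] − [p]. For instance
  ∂[1,7] = [7] − [1].
The resulting 10×30 matrix has rank 9, and its Smith normal form has invariant factors (1,1,1,1,1,1,1,1,1).

The boundary map ∂_2: C_2 → C_1 sends each 2-simplex [p,q,r] to [q,r] − [p,r] + [p,q]. For instance
  ∂[0,3,9] = [3,9] − [0,9] + [0,3],
  ∂[0,2,8] = [2,8] − [0,8] + [0,2].
The resulting 30×20 matrix has rank 20, and its Smith normal form has invariant factors (1,1,1,1,1,1,1,1,1,1,1,1,1,1,1,1,1,1,1,2).

Reading off H_k = ker ∂_k / im ∂_{k+1}:

  H_0: rank C_0 − rank ∂_1 = 10 − 9 = 1, and the invariant factors of ∂_1 are all 1, so H_0 = Z.
  H_1: rank ker ∂_1 − rank ∂_2 = (30 − 9) − 20 = 1, and ∂_2 has invariant factor 2 > 1, so H_1 = Z × Z/2.
  H_2: rank ker ∂_2 − rank ∂_3 = (20 − 20) − 0 = 0, and there is no ∂_3, so H_2 = 0.

(K is a triangulation of the Klein bottle.)

Hence the Betti numbers are b_0 = 1, b_1 = 1, b_2 = 0.

b_0 = 1, b_1 = 1, b_2 = 0.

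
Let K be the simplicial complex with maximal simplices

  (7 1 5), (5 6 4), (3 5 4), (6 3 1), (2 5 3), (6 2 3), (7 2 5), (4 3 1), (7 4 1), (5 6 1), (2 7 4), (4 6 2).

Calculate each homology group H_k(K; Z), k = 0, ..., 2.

H_0 ≅ Z,  H_1 ≅ Z/2,  H_2 = 0.

Take the total order 1 < 2 < 3 < 4 < 5 < 6 < 7 on the vertex set. Then K (dimension 2) consists of the simplices:

  0-simplices (7): [1], [2], [3], [4], [5], [6], [7]
  1-simplices (18): [1,3], [1,4], [1,5], [1,6], [1,7], [2,3], [2,4], [2,5], [2,6], [2,7], [3,4], [3,5], [3,6], [4,5], [4,6], [4,7], [5,6], [5,7]
  2-simplices (12): [1,3,4], [1,3,6], [1,4,7], [1,5,6], [1,5,7], [2,3,5], [2,3,6], [2,4,6], [2,4,7], [2,5,7], [3,4,5], [4,5,6]

Hence C_0 ≅ Z^7, C_1 ≅ Z^18, C_2 ≅ Z^12.

The boundary map ∂_1: C_1 → C_0 maps an edge to its endpoints' difference, ∂[p,q] = q − p. For instance
  ∂[2,4] = [4] − [2].
The 7×18 boundary matrix has rank 6 and Smith normal form diag(1,1,1,1,1,1).

∂_2: C_2 → C_1 acts by ∂[p,q,r] = [q,r] − [p,r] + [p,q]. For instance
  ∂[1,3,4] = [3,4] − [1,4] + [1,3],
  ∂[1,3,6] = [3,6] − [1,6] + [1,3].
The 18×12 boundary matrix has rank 12 and Smith normal form diag(1,1,1,1,1,1,1,1,1,1,1,2).

From H_k ≅ ker(∂_k) / im(∂_{k+1}) we obtain:

  H_0: rank C_0 − rank ∂_1 = 7 − 6 = 1, and the invariant factors of ∂_1 are all 1, so H_0 ≅ Z.
  H_1: rank ker ∂_1 − rank ∂_2 = (18 − 6) − 12 = 0, and ∂_2 has invariant factor 2 > 1, so H_1 ≅ Z/2.
  H_2: rank ker ∂_2 − rank ∂_3 = (12 − 12) − 0 = 0, and there is no ∂_3, so H_2 ≅ 0.

As a check, the Euler characteristic is 7 − 18 + 12 = 1, which agrees with 1 − 0 + 0 = 1.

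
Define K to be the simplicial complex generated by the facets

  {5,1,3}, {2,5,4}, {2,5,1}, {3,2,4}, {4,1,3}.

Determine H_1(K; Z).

We work with the vertex ordering 1 < 2 < 3 < 4 < 5. The simplices of K, each written with vertices in increasing order, are:

  0-simplices (5): [1], [2], [3], [4], [5]
  1-simplices (10): [1,2], [1,3], [1,4], [1,5], [2,3], [2,4], [2,5], [3,4], [3,5], [4,5]
  2-simplices (5): [1,2,5], [1,3,4], [1,3,5], [2,3,4], [2,4,5]

so the chain groups are C_0 ≅ Z^5, C_1 ≅ Z^10, C_2 ≅ Z^5.

∂_1: C_1 → C_0 is given by ∂[p,q] = [q] − [p]. For instance
  ∂[3,5] = [5] − [3].
As a 5×10 matrix over Z this has rank 4, with invariant factors (1,1,1,1).

The boundary map ∂_2: C_2 → C_1 acts by ∂[p,q,r] = [q,r] − [p,r] + [p,q]. For instance
  ∂[1,2,5] = [2,5] − [1,5] + [1,2],
  ∂[1,3,5] = [3,5] − [1,5] + [1,3].
The resulting 10×5 matrix has rank 5, and its Smith normal form has invariant factors (1,1,1,1,1).

From H_k ≅ ker(∂_k) / im(∂_{k+1}) we obtain:

  H_1: rank ker ∂_1 − rank ∂_2 = (10 − 4) − 5 = 1, and the invariant factors of ∂_2 are all 1, so H_1 ≅ Z.

(K is a triangulation of the Möbius band.)

H_1 = Z.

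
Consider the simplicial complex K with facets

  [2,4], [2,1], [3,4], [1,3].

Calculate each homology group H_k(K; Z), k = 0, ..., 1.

We work with the vertex ordering 1 < 2 < 3 < 4. The simplices of K, each written with vertices in increasing order, are:

  0-simplices (4): [1], [2], [3], [4]
  1-simplices (4): [1,2], [1,3], [2,4], [3,4]

so the chain groups are C_0 ≅ Z^4, C_1 ≅ Z^4.

Boundary ∂_1: C_1 → C_0 maps an edge to its endpoints' difference, ∂[p,q] = q − p. For instance
  ∂[3,4] = [4] − [3].
The resulting 4×4 matrix has rank 3, and its Smith normal form has invariant factors (1,1,1).

Now H_k = ker ∂_k / im ∂_{k+1}, so:

  H_0: rank C_0 − rank ∂_1 = 4 − 3 = 1, and the invariant factors of ∂_1 are all 1, so H_0 = Z.
  H_1: rank ker ∂_1 − rank ∂_2 = (4 − 3) − 0 = 1, and there is no ∂_2, so H_1 = Z.

As a check, the Euler characteristic is 4 − 4 = 0, which agrees with 1 − 1 = 0.

H_0 ≅ Z,  H_1 ≅ Z.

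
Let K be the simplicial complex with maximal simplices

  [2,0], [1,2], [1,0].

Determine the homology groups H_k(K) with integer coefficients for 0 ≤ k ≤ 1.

We work with the vertex ordering 0 < 1 < 2. The simplices of K, each written with vertices in increasing order, are:

  0-simplices (3): [0], [1], [2]
  1-simplices (3): [0,1], [0,2], [1,2]

giving chain groups C_0 ≅ Z^3, C_1 ≅ Z^3.

Boundary ∂_1: C_1 → C_0 sends each edge [p,q] (with p < q) to q − p.
This gives a 3×3 integer matrix of rank 2; reducing to Smith normal form yields diagonal entries (1,1).

Now H_k = ker ∂_k / im ∂_{k+1}, so:

  H_0: rank C_0 − rank ∂_1 = 3 − 2 = 1, and the invariant factors of ∂_1 are all 1, so H_0 ≅ Z.
  H_1: rank ker ∂_1 − rank ∂_2 = (3 − 2) − 0 = 1, and there is no ∂_2, so H_1 ≅ Z.

(K is a triangulation of the circle S^1.)

H_0 ≅ Z,  H_1 ≅ Z.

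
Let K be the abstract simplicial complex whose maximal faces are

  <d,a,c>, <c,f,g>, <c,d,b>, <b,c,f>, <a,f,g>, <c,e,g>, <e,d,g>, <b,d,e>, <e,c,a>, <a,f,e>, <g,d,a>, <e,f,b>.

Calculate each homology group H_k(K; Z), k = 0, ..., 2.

H_0 = Z,  H_1 = Z/2Z,  H_2 = 0.

Fix the vertex order a < b < c < d < e < f < g and write every simplex with vertices in increasing order. Then dim K = 2 and the simplices of K are:

  0-simplices (7): a, b, c, d, e, f, g
  1-simplices (18): ac, ad, ae, af, ag, bc, bd, be, bf, cd, ce, cf, cg, de, dg, ef, eg, fg
  2-simplices (12): acd, ace, adg, aef, afg, bcd, bcf, bde, bef, ceg, cfg, deg

Hence C_0 ≅ Z^7, C_1 ≅ Z^18, C_2 ≅ Z^12.

Boundary ∂_1: C_1 → C_0 sends each edge [p,q] (with p < q) to q − p. For instance
  ∂bd = d − b.
The resulting 7×18 matrix has rank 6, and its Smith normal form has invariant factors (1,1,1,1,1,1).

The boundary map ∂_2: C_2 → C_1 sends each 2-simplex [p,q,r] to [q,r] − [p,r] + [p,q]. For instance
  ∂bef = ef − bf + be,
  ∂adg = dg − ag + ad.
This gives a 18×12 integer matrix of rank 12; reducing to Smith normal form yields diagonal entries (1,1,1,1,1,1,1,1,1,1,1,2).

Reading off H_k = ker ∂_k / im ∂_{k+1}:

  H_0: rank C_0 − rank ∂_1 = 7 − 6 = 1, and the invariant factors of ∂_1 are all 1, so H_0 = Z.
  H_1: rank ker ∂_1 − rank ∂_2 = (18 − 6) − 12 = 0, and ∂_2 has invariant factor 2 > 1, so H_1 = Z/2Z.
  H_2: rank ker ∂_2 − rank ∂_3 = (12 − 12) − 0 = 0, and there is no ∂_3, so H_2 = 0.

As a check, the Euler characteristic is 7 − 18 + 12 = 1, which agrees with 1 − 0 + 0 = 1.
(K is a triangulation of the real projective plane RP^2.)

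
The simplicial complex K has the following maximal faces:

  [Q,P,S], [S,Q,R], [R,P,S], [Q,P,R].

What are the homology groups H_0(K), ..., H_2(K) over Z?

H_0 = Z,  H_1 = 0,  H_2 = Z.

Fix the vertex order P < Q < R < S and write every simplex with vertices in increasing order. Then dim K = 2 and the simplices of K are:

  0-simplices (4): P, Q, R, S
  1-simplices (6): PQ, PR, PS, QR, QS, RS
  2-simplices (4): PQR, PQS, PRS, QRS

giving chain groups C_0 ≅ Z^4, C_1 ≅ Z^6, C_2 ≅ Z^4.

Boundary ∂_1: C_1 → C_0 is given by ∂[p,q] = [q] − [p]. For instance
  ∂RS = S − R.
As a 4×6 matrix over Z this has rank 3, with invariant factors (1,1,1).

∂_2: C_2 → C_1 maps a triangle to the signed sum of its edges. For instance
  ∂PRS = RS − PS + PR,
  ∂QRS = RS − QS + QR.
The resulting 6×4 matrix has rank 3, and its Smith normal form has invariant factors (1,1,1).

Now H_k = ker ∂_k / im ∂_{k+1}, so:

  H_0: rank C_0 − rank ∂_1 = 4 − 3 = 1, and the invariant factors of ∂_1 are all 1, so H_0 = Z.
  H_1: rank ker ∂_1 − rank ∂_2 = (6 − 3) − 3 = 0, and the invariant factors of ∂_2 are all 1, so H_1 = 0.
  H_2: rank ker ∂_2 − rank ∂_3 = (4 − 3) − 0 = 1, and there is no ∂_3, so H_2 = Z.

As a check, the Euler characteristic is 4 − 6 + 4 = 2, which agrees with 1 − 0 + 1 = 2.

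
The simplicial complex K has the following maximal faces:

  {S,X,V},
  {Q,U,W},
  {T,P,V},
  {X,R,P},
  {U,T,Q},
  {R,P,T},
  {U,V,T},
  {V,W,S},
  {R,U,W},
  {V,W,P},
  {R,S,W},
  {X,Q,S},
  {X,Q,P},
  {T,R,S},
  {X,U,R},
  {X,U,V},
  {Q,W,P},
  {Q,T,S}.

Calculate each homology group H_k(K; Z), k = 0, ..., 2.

Order the vertices as P < Q < R < S < T < U < V < W < X. Listing each simplex with vertices in this order, K has dimension 2 with simplices:

  0-simplices (9): P, Q, R, S, T, U, V, W, X
  1-simplices (27): PQ, PR, PT, PV, PW, PX, QS, QT, QU, QW, QX, RS, RT, RU, RW, RX, ST, SV, SW, SX, TU, TV, UV, UW, UX, VW, VX
  2-simplices (18): PQW, PQX, PRT, PRX, PTV, PVW, QST, QSX, QTU, QUW, RST, RSW, RUW, RUX, SVW, SVX, TUV, UVX

giving chain groups C_0 ≅ Z^9, C_1 ≅ Z^27, C_2 ≅ Z^18.

The boundary map ∂_1: C_1 → C_0 maps an edge to its endpoints' difference, ∂[p,q] = q − p.
As a 9×27 matrix over Z this has rank 8, with invariant factors (1,1,1,1,1,1,1,1).

Boundary ∂_2: C_2 → C_1 maps a triangle to the signed sum of its edges. For instance
  ∂TUV = UV − TV + TU,
  ∂PRX = RX − PX + PR.
This gives a 27×18 integer matrix of rank 17; reducing to Smith normal form yields diagonal entries (1,1,1,1,1,1,1,1,1,1,1,1,1,1,1,1,1).

Reading off H_k = ker ∂_k / im ∂_{k+1}:

  H_0: rank C_0 − rank ∂_1 = 9 − 8 = 1, and the invariant factors of ∂_1 are all 1, so H_0 = Z.
  H_1: rank ker ∂_1 − rank ∂_2 = (27 − 8) − 17 = 2, and the invariant factors of ∂_2 are all 1, so H_1 = Z^2.
  H_2: rank ker ∂_2 − rank ∂_3 = (18 − 17) − 0 = 1, and there is no ∂_3, so H_2 = Z.

H_0 ≅ Z,  H_1 ≅ Z^2,  H_2 ≅ Z.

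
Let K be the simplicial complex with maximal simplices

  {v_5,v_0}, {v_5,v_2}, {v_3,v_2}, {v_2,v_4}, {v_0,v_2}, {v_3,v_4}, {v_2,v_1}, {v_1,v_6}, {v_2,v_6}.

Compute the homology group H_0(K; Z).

H_0 ≅ Z.

We work with the vertex ordering v_0 < v_1 < v_2 < v_3 < v_4 < v_5 < v_6. The simplices of K, each written with vertices in increasing order, are:

  0-simplices (7): [v_0], [v_1], [v_2], [v_3], [v_4], [v_5], [v_6]
  1-simplices (9): [v_0,v_2], [v_0,v_5], [v_1,v_2], [v_1,v_6], [v_2,v_3], [v_2,v_4], [v_2,v_5], [v_2,v_6], [v_3,v_4]

so the chain groups are C_0 ≅ Z^7, C_1 ≅ Z^9.

The boundary map ∂_1: C_1 → C_0 is given by ∂[p,q] = [q] − [p].
As a 7×9 matrix over Z this has rank 6, with invariant factors (1,1,1,1,1,1).

From H_k ≅ ker(∂_k) / im(∂_{k+1}) we obtain:

  H_0: rank C_0 − rank ∂_1 = 7 − 6 = 1, and the invariant factors of ∂_1 are all 1, so H_0 = Z.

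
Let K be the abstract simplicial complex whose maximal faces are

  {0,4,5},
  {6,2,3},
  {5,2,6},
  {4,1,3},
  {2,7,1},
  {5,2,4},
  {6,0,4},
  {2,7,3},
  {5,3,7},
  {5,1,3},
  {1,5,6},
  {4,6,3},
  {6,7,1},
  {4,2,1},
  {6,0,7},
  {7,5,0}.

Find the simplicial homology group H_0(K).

H_0 = Z.

K has 8 vertices, 24 edges, 16 triangles.
rank ∂_0 = 0, rank ∂_1 = 7 ⇒ b_0 = 8 − 0 − 7 = 1; all invariant factors of ∂_1 are 1 so no torsion. So H_0 ≅ Z.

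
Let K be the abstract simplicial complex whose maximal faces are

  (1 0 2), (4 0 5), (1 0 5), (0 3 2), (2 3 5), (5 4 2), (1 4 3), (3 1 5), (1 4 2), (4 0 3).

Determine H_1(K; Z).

H_1 = Z/2Z.

Take the total order 0 < 1 < 2 < 3 < 4 < 5 on the vertex set. Then K (dimension 2) consists of the simplices:

  0-simplices (6): [0], [1], [2], [3], [4], [5]
  1-simplices (15): [0,1], [0,2], [0,3], [0,4], [0,5], [1,2], [1,3], [1,4], [1,5], [2,3], [2,4], [2,5], [3,4], [3,5], [4,5]
  2-simplices (10): [0,1,2], [0,1,5], [0,2,3], [0,3,4], [0,4,5], [1,2,4], [1,3,4], [1,3,5], [2,3,5], [2,4,5]

so the chain groups are C_0 ≅ Z^6, C_1 ≅ Z^15, C_2 ≅ Z^10.

∂_1: C_1 → C_0 maps an edge to its endpoints' difference, ∂[p,q] = q − p. For instance
  ∂[0,5] = [5] − [0].
As a 6×15 matrix over Z this has rank 5, with invariant factors (1,1,1,1,1).

Boundary ∂_2: C_2 → C_1 acts by ∂[p,q,r] = [q,r] − [p,r] + [p,q]. For instance
  ∂[2,3,5] = [3,5] − [2,5] + [2,3],
  ∂[1,2,4] = [2,4] − [1,4] + [1,2].
As a 15×10 matrix over Z this has rank 10, with invariant factors (1,1,1,1,1,1,1,1,1,2).

Reading off H_k = ker ∂_k / im ∂_{k+1}:

  H_1: rank ker ∂_1 − rank ∂_2 = (15 − 5) − 10 = 0, and ∂_2 has invariant factor 2 > 1, so H_1 = Z/2Z.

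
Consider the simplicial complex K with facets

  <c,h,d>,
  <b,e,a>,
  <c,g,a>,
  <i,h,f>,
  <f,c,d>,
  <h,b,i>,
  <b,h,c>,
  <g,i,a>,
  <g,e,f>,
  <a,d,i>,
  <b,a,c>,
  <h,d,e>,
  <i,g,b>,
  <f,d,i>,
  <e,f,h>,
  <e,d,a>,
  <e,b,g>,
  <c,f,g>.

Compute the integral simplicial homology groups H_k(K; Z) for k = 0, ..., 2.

H_0 ≅ Z,  H_1 ≅ Z ⊕ Z/2Z,  H_2 = 0.

Order the vertices as a < b < c < d < e < f < g < h < i. Listing each simplex with vertices in this order, K has dimension 2 with simplices:

  0-simplices (9): a, b, c, d, e, f, g, h, i
  1-simplices (27): ab, ac, ad, ae, ag, ai, bc, be, bg, bh, bi, cd, cf, cg, ch, de, df, dh, di, ef, eg, eh, fg, fh, fi, gi, hi
  2-simplices (18): abc, abe, acg, ade, adi, agi, bch, beg, bgi, bhi, cdf, cdh, cfg, deh, dfi, efg, efh, fhi

so the chain groups are C_0 ≅ Z^9, C_1 ≅ Z^27, C_2 ≅ Z^18.

Boundary ∂_1: C_1 → C_0 is given by ∂[p,q] = [q] − [p].
This gives a 9×27 integer matrix of rank 8; reducing to Smith normal form yields diagonal entries (1,1,1,1,1,1,1,1).

∂_2: C_2 → C_1 maps a triangle to the signed sum of its edges. For instance
  ∂cfg = fg − cg + cf,
  ∂abe = be − ae + ab.
This gives a 27×18 integer matrix of rank 18; reducing to Smith normal form yields diagonal entries (1,1,1,1,1,1,1,1,1,1,1,1,1,1,1,1,1,2).

Reading off H_k = ker ∂_k / im ∂_{k+1}:

  H_0: rank C_0 − rank ∂_1 = 9 − 8 = 1, and the invariant factors of ∂_1 are all 1, so H_0 = Z.
  H_1: rank ker ∂_1 − rank ∂_2 = (27 − 8) − 18 = 1, and ∂_2 has invariant factor 2 > 1, so H_1 = Z ⊕ Z/2Z.
  H_2: rank ker ∂_2 − rank ∂_3 = (18 − 18) − 0 = 0, and there is no ∂_3, so H_2 = 0.

As a check, the Euler characteristic is 9 − 27 + 18 = 0, which agrees with 1 − 1 + 0 = 0.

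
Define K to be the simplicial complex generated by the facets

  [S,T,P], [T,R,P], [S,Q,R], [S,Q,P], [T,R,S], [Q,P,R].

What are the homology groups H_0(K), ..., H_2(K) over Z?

H_0 = Z,  H_1 = 0,  H_2 = Z.

K has 5 vertices, 9 edges, 6 triangles.
rank ∂_0 = 0, rank ∂_1 = 4 ⇒ b_0 = 5 − 0 − 4 = 1; all invariant factors of ∂_1 are 1 so no torsion. So H_0 = Z.
rank ∂_1 = 4, rank ∂_2 = 5 ⇒ b_1 = 9 − 4 − 5 = 0; all invariant factors of ∂_2 are 1 so no torsion. So H_1 = 0.
rank ∂_2 = 5, rank ∂_3 = 0 ⇒ b_2 = 6 − 5 − 0 = 1. So H_2 = Z.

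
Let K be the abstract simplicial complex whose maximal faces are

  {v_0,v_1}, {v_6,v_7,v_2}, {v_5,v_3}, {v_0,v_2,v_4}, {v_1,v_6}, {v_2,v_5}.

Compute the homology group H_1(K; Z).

K has 8 vertices, 10 edges, 2 triangles.
rank ∂_1 = 7, rank ∂_2 = 2 ⇒ b_1 = 10 − 7 − 2 = 1; all invariant factors of ∂_2 are 1 so no torsion. So H_1 ≅ Z.

H_1 = Z.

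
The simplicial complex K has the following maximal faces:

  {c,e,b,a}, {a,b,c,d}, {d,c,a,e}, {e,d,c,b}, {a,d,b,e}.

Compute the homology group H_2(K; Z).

Take the total order a < b < c < d < e on the vertex set. Then K (dimension 3) consists of the simplices:

  0-simplices (5): a, b, c, d, e
  1-simplices (10): ab, ac, ad, ae, bc, bd, be, cd, ce, de
  2-simplices (10): abc, abd, abe, acd, ace, ade, bcd, bce, bde, cde
  3-simplices (5): abcd, abce, abde, acde, bcde

so the chain groups are C_0 ≅ Z^5, C_1 ≅ Z^10, C_2 ≅ Z^10, C_3 ≅ Z^5.

The boundary map ∂_1: C_1 → C_0 sends each edge [p,q] (with p < q) to q − p. For instance
  ∂ae = e − a.
As a 5×10 matrix over Z this has rank 4, with invariant factors (1,1,1,1).

The boundary map ∂_2: C_2 → C_1 sends each 2-simplex [p,q,r] to [q,r] − [p,r] + [p,q]. For instance
  ∂cde = de − ce + cd,
  ∂abc = bc − ac + ab.
The 10×10 boundary matrix has rank 6 and Smith normal form diag(1,1,1,1,1,1).

Boundary ∂_3: C_3 → C_2 sends each 3-simplex σ to the alternating sum Σ_i (−1)^i (σ with its i-th vertex removed). For instance
  ∂bcde = cde − bde + bce − bcd,
  ∂abde = bde − ade + abe − abd.
The 10×5 boundary matrix has rank 4 and Smith normal form diag(1,1,1,1).

Computing H_k = (kernel of ∂_k) / (image of ∂_{k+1}):

  H_2: rank ker ∂_2 − rank ∂_3 = (10 − 6) − 4 = 0, and the invariant factors of ∂_3 are all 1, so H_2 = 0.

(K is a triangulation of the 3-sphere S^3.)

H_2 = 0.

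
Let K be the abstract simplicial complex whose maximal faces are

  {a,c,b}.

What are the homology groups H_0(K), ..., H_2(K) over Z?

We work with the vertex ordering a < b < c. The simplices of K, each written with vertices in increasing order, are:

  0-simplices (3): a, b, c
  1-simplices (3): ab, ac, bc
  2-simplices (1): abc

so the chain groups are C_0 ≅ Z^3, C_1 ≅ Z^3, C_2 ≅ Z^1.

The boundary map ∂_1: C_1 → C_0 is given by ∂[p,q] = [q] − [p]. For instance
  ∂ab = b − a.
This gives a 3×3 integer matrix of rank 2; reducing to Smith normal form yields diagonal entries (1,1).

∂_2: C_2 → C_1 maps a triangle to the signed sum of its edges. For instance
  ∂abc = bc − ac + ab.
As a 3×1 matrix over Z this has rank 1, with invariant factors (1).

From H_k ≅ ker(∂_k) / im(∂_{k+1}) we obtain:

  H_0: rank C_0 − rank ∂_1 = 3 − 2 = 1, and the invariant factors of ∂_1 are all 1, so H_0 = Z.
  H_1: rank ker ∂_1 − rank ∂_2 = (3 − 2) − 1 = 0, and the invariant factors of ∂_2 are all 1, so H_1 = 0.
  H_2: rank ker ∂_2 − rank ∂_3 = (1 − 1) − 0 = 0, and there is no ∂_3, so H_2 = 0.

H_0 = Z,  H_1 = 0,  H_2 = 0.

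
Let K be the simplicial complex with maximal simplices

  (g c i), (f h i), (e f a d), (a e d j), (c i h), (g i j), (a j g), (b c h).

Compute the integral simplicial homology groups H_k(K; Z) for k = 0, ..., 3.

Fix the vertex order a < b < c < d < e < f < g < h < i < j and write every simplex with vertices in increasing order. Then dim K = 3 and the simplices of K are:

  0-simplices (10): a, b, c, d, e, f, g, h, i, j
  1-simplices (21): ad, ae, af, ag, aj, bc, bh, cg, ch, ci, de, df, dj, ef, ej, fh, fi, gi, gj, hi, ij
  2-simplices (13): ade, adf, adj, aef, aej, agj, bch, cgi, chi, def, dej, fhi, gij
  3-simplices (2): adef, adej

giving chain groups C_0 ≅ Z^10, C_1 ≅ Z^21, C_2 ≅ Z^13, C_3 ≅ Z^2.

Boundary ∂_1: C_1 → C_0 is given by ∂[p,q] = [q] − [p]. For instance
  ∂ae = e − a.
As a 10×21 matrix over Z this has rank 9, with invariant factors (1,1,1,1,1,1,1,1,1).

The boundary map ∂_2: C_2 → C_1 sends each 2-simplex [p,q,r] to [q,r] − [p,r] + [p,q]. For instance
  ∂adf = df − af + ad,
  ∂gij = ij − gj + gi.
This gives a 21×13 integer matrix of rank 11; reducing to Smith normal form yields diagonal entries (1,1,1,1,1,1,1,1,1,1,1).

The boundary map ∂_3: C_3 → C_2 sends each 3-simplex σ to the alternating sum Σ_i (−1)^i (σ with its i-th vertex removed). For instance
  ∂adej = dej − aej + adj − ade,
  ∂adef = def − aef + adf − ade.
The resulting 13×2 matrix has rank 2, and its Smith normal form has invariant factors (1,1).

From H_k ≅ ker(∂_k) / im(∂_{k+1}) we obtain:

  H_0: rank C_0 − rank ∂_1 = 10 − 9 = 1, and the invariant factors of ∂_1 are all 1, so H_0 ≅ Z.
  H_1: rank ker ∂_1 − rank ∂_2 = (21 − 9) − 11 = 1, and the invariant factors of ∂_2 are all 1, so H_1 ≅ Z.
  H_2: rank ker ∂_2 − rank ∂_3 = (13 − 11) − 2 = 0, and the invariant factors of ∂_3 are all 1, so H_2 ≅ 0.
  H_3: rank ker ∂_3 − rank ∂_4 = (2 − 2) − 0 = 0, and there is no ∂_4, so H_3 ≅ 0.

As a check, the Euler characteristic is 10 − 21 + 13 − 2 = 0, which agrees with 1 − 1 + 0 − 0 = 0.

H_0 ≅ Z,  H_1 ≅ Z,  H_2 = 0,  H_3 = 0.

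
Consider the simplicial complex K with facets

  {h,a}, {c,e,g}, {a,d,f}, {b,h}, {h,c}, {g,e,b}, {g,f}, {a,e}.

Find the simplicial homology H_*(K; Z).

H_0 = Z,  H_1 = Z^3,  H_2 = 0.

We work with the vertex ordering a < b < c < d < e < f < g < h. The simplices of K, each written with vertices in increasing order, are:

  0-simplices (8): a, b, c, d, e, f, g, h
  1-simplices (13): ad, ae, af, ah, be, bg, bh, ce, cg, ch, df, eg, fg
  2-simplices (3): adf, beg, ceg

giving chain groups C_0 ≅ Z^8, C_1 ≅ Z^13, C_2 ≅ Z^3.

Boundary ∂_1: C_1 → C_0 is given by ∂[p,q] = [q] − [p]. For instance
  ∂eg = g − e.
The resulting 8×13 matrix has rank 7, and its Smith normal form has invariant factors (1,1,1,1,1,1,1).

Boundary ∂_2: C_2 → C_1 acts by ∂[p,q,r] = [q,r] − [p,r] + [p,q]. For instance
  ∂beg = eg − bg + be,
  ∂ceg = eg − cg + ce.
As a 13×3 matrix over Z this has rank 3, with invariant factors (1,1,1).

From H_k ≅ ker(∂_k) / im(∂_{k+1}) we obtain:

  H_0: rank C_0 − rank ∂_1 = 8 − 7 = 1, and the invariant factors of ∂_1 are all 1, so H_0 ≅ Z.
  H_1: rank ker ∂_1 − rank ∂_2 = (13 − 7) − 3 = 3, and the invariant factors of ∂_2 are all 1, so H_1 ≅ Z^3.
  H_2: rank ker ∂_2 − rank ∂_3 = (3 − 3) − 0 = 0, and there is no ∂_3, so H_2 ≅ 0.

As a check, the Euler characteristic is 8 − 13 + 3 = -2, which agrees with 1 − 3 + 0 = -2.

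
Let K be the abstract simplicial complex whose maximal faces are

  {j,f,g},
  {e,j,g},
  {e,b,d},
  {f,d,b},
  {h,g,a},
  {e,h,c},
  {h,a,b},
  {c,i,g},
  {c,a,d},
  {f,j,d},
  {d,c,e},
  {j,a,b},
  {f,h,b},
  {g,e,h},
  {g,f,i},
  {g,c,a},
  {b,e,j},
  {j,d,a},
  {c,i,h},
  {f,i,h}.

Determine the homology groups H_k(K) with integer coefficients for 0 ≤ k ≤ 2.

Order the vertices as a < b < c < d < e < f < g < h < i < j. Listing each simplex with vertices in this order, K has dimension 2 with simplices:

  0-simplices (10): a, b, c, d, e, f, g, h, i, j
  1-simplices (30): ab, ac, ad, ag, ah, aj, bd, be, bf, bh, bj, cd, ce, cg, ch, ci, de, df, dj, eg, eh, ej, fg, fh, fi, fj, gh, gi, gj, hi
  2-simplices (20): abh, abj, acd, acg, adj, agh, bde, bdf, bej, bfh, cde, ceh, cgi, chi, dfj, egh, egj, fgi, fgj, fhi

so the chain groups are C_0 ≅ Z^10, C_1 ≅ Z^30, C_2 ≅ Z^20.

∂_1: C_1 → C_0 sends each edge [p,q] (with p < q) to q − p. For instance
  ∂ab = b − a.
The 10×30 boundary matrix has rank 9 and Smith normal form diag(1,1,1,1,1,1,1,1,1).

The boundary map ∂_2: C_2 → C_1 sends each 2-simplex [p,q,r] to [q,r] − [p,r] + [p,q]. For instance
  ∂fgj = gj − fj + fg,
  ∂acd = cd − ad + ac.
The 30×20 boundary matrix has rank 20 and Smith normal form diag(1,1,1,1,1,1,1,1,1,1,1,1,1,1,1,1,1,1,1,2).

Now H_k = ker ∂_k / im ∂_{k+1}, so:

  H_0: rank C_0 − rank ∂_1 = 10 − 9 = 1, and the invariant factors of ∂_1 are all 1, so H_0 = Z.
  H_1: rank ker ∂_1 − rank ∂_2 = (30 − 9) − 20 = 1, and ∂_2 has invariant factor 2 > 1, so H_1 = Z ⊕ Z_2.
  H_2: rank ker ∂_2 − rank ∂_3 = (20 − 20) − 0 = 0, and there is no ∂_3, so H_2 = 0.

H_0 ≅ Z,  H_1 ≅ Z ⊕ Z_2,  H_2 = 0.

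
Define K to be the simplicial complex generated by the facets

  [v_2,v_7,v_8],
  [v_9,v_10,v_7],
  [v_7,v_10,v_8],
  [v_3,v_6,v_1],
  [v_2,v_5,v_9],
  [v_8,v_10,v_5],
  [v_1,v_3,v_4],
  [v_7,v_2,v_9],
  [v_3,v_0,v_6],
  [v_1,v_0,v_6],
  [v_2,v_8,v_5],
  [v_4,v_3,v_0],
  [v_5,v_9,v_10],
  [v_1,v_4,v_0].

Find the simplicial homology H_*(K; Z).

H_0 = Z^2,  H_1 = 0,  H_2 = Z^2.

Order the vertices as v_0 < v_1 < v_2 < v_3 < v_4 < v_5 < v_6 < v_7 < v_8 < v_9 < v_10. Listing each simplex with vertices in this order, K has dimension 2 with simplices:

  0-simplices (11): [v_0], [v_1], [v_2], [v_3], [v_4], [v_5], [v_6], [v_7], [v_8], [v_9], [v_10]
  1-simplices (21): (21 of them)
  2-simplices (14): (14 of them)

giving chain groups C_0 ≅ Z^11, C_1 ≅ Z^21, C_2 ≅ Z^14.

Boundary ∂_1: C_1 → C_0 maps an edge to its endpoints' difference, ∂[p,q] = q − p. For instance
  ∂[v_0,v_4] = [v_4] − [v_0].
The resulting 11×21 matrix has rank 9, and its Smith normal form has invariant factors (1,1,1,1,1,1,1,1,1).

The boundary map ∂_2: C_2 → C_1 sends each 2-simplex [p,q,r] to [q,r] − [p,r] + [p,q]. For instance
  ∂[v_7,v_8,v_10] = [v_8,v_10] − [v_7,v_10] + [v_7,v_8],
  ∂[v_0,v_3,v_4] = [v_3,v_4] − [v_0,v_4] + [v_0,v_3].
The resulting 21×14 matrix has rank 12, and its Smith normal form has invariant factors (1,1,1,1,1,1,1,1,1,1,1,1).

Computing H_k = (kernel of ∂_k) / (image of ∂_{k+1}):

  H_0: rank C_0 − rank ∂_1 = 11 − 9 = 2, and the invariant factors of ∂_1 are all 1, so H_0 = Z^2.
  H_1: rank ker ∂_1 − rank ∂_2 = (21 − 9) − 12 = 0, and the invariant factors of ∂_2 are all 1, so H_1 = 0.
  H_2: rank ker ∂_2 − rank ∂_3 = (14 − 12) − 0 = 2, and there is no ∂_3, so H_2 = Z^2.

As a check, the Euler characteristic is 11 − 21 + 14 = 4, which agrees with 2 − 0 + 2 = 4.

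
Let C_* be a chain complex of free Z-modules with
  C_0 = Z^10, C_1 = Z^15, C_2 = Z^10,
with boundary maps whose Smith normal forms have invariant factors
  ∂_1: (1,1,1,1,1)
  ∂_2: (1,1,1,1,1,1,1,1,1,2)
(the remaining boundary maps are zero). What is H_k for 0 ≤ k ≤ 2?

H_0 = Z^5,  H_1 = Z/2,  H_2 = 0.

H_0: b_0 = 10 − 0 − 5 = 5; torsion from ∂_1 factors > 1: none. So H_0 = Z^5.
H_1: b_1 = 15 − 5 − 10 = 0; torsion from ∂_2 factors > 1: [2]. So H_1 = Z/2.
H_2: b_2 = 10 − 10 − 0 = 0; torsion from ∂_3 factors > 1: none. So H_2 = 0.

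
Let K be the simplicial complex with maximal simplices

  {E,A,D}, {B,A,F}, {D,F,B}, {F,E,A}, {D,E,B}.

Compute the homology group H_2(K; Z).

Take the total order A < B < D < E < F on the vertex set. Then K (dimension 2) consists of the simplices:

  0-simplices (5): A, B, D, E, F
  1-simplices (10): AB, AD, AE, AF, BD, BE, BF, DE, DF, EF
  2-simplices (5): ABF, ADE, AEF, BDE, BDF

Hence C_0 ≅ Z^5, C_1 ≅ Z^10, C_2 ≅ Z^5.

Boundary ∂_1: C_1 → C_0 sends each edge [p,q] (with p < q) to q − p.
The resulting 5×10 matrix has rank 4, and its Smith normal form has invariant factors (1,1,1,1).

Boundary ∂_2: C_2 → C_1 sends each 2-simplex [p,q,r] to [q,r] − [p,r] + [p,q]. For instance
  ∂ABF = BF − AF + AB,
  ∂BDF = DF − BF + BD.
As a 10×5 matrix over Z this has rank 5, with invariant factors (1,1,1,1,1).

From H_k ≅ ker(∂_k) / im(∂_{k+1}) we obtain:

  H_2: rank ker ∂_2 − rank ∂_3 = (5 − 5) − 0 = 0, and there is no ∂_3, so H_2 = 0.

H_2 ≅ 0.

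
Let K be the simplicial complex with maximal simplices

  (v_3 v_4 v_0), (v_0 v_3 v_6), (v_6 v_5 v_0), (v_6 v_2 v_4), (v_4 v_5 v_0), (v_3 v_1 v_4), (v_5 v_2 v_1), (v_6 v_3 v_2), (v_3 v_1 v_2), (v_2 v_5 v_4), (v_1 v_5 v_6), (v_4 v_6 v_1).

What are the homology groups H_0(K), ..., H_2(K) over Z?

Order the vertices as v_0 < v_1 < v_2 < v_3 < v_4 < v_5 < v_6. Listing each simplex with vertices in this order, K has dimension 2 with simplices:

  0-simplices (7): [v_0], [v_1], [v_2], [v_3], [v_4], [v_5], [v_6]
  1-simplices (18): (18 of them)
  2-simplices (12): (12 of them)

giving chain groups C_0 ≅ Z^7, C_1 ≅ Z^18, C_2 ≅ Z^12.

∂_1: C_1 → C_0 maps an edge to its endpoints' difference, ∂[p,q] = q − p.
As a 7×18 matrix over Z this has rank 6, with invariant factors (1,1,1,1,1,1).

∂_2: C_2 → C_1 sends each 2-simplex [p,q,r] to [q,r] − [p,r] + [p,q]. For instance
  ∂[v_2,v_4,v_6] = [v_4,v_6] − [v_2,v_6] + [v_2,v_4],
  ∂[v_0,v_5,v_6] = [v_5,v_6] − [v_0,v_6] + [v_0,v_5].
The 18×12 boundary matrix has rank 12 and Smith normal form diag(1,1,1,1,1,1,1,1,1,1,1,2).

Reading off H_k = ker ∂_k / im ∂_{k+1}:

  H_0: rank C_0 − rank ∂_1 = 7 − 6 = 1, and the invariant factors of ∂_1 are all 1, so H_0 ≅ Z.
  H_1: rank ker ∂_1 − rank ∂_2 = (18 − 6) − 12 = 0, and ∂_2 has invariant factor 2 > 1, so H_1 ≅ Z/2Z.
  H_2: rank ker ∂_2 − rank ∂_3 = (12 − 12) − 0 = 0, and there is no ∂_3, so H_2 ≅ 0.

H_0 ≅ Z,  H_1 ≅ Z/2Z,  H_2 = 0.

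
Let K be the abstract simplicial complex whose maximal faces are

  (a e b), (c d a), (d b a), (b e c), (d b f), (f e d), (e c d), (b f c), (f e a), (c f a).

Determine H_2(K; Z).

Fix the vertex order a < b < c < d < e < f and write every simplex with vertices in increasing order. Then dim K = 2 and the simplices of K are:

  0-simplices (6): a, b, c, d, e, f
  1-simplices (15): ab, ac, ad, ae, af, bc, bd, be, bf, cd, ce, cf, de, df, ef
  2-simplices (10): abd, abe, acd, acf, aef, bce, bcf, bdf, cde, def

so the chain groups are C_0 ≅ Z^6, C_1 ≅ Z^15, C_2 ≅ Z^10.

∂_1: C_1 → C_0 sends each edge [p,q] (with p < q) to q − p.
The 6×15 boundary matrix has rank 5 and Smith normal form diag(1,1,1,1,1).

The boundary map ∂_2: C_2 → C_1 sends each 2-simplex [p,q,r] to [q,r] − [p,r] + [p,q]. For instance
  ∂bdf = df − bf + bd,
  ∂def = ef − df + de.
The resulting 15×10 matrix has rank 10, and its Smith normal form has invariant factors (1,1,1,1,1,1,1,1,1,2).

Now H_k = ker ∂_k / im ∂_{k+1}, so:

  H_2: rank ker ∂_2 − rank ∂_3 = (10 − 10) − 0 = 0, and there is no ∂_3, so H_2 = 0.

(K is a triangulation of the real projective plane RP^2.)

H_2 ≅ 0.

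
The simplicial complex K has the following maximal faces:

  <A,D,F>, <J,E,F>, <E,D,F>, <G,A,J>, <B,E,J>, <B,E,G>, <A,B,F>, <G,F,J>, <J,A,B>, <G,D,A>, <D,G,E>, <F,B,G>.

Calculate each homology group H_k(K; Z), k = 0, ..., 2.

Order the vertices as A < B < D < E < F < G < J. Listing each simplex with vertices in this order, K has dimension 2 with simplices:

  0-simplices (7): A, B, D, E, F, G, J
  1-simplices (18): AB, AD, AF, AG, AJ, BE, BF, BG, BJ, DE, DF, DG, EF, EG, EJ, FG, FJ, GJ
  2-simplices (12): ABF, ABJ, ADF, ADG, AGJ, BEG, BEJ, BFG, DEF, DEG, EFJ, FGJ

so the chain groups are C_0 ≅ Z^7, C_1 ≅ Z^18, C_2 ≅ Z^12.

∂_1: C_1 → C_0 maps an edge to its endpoints' difference, ∂[p,q] = q − p.
The resulting 7×18 matrix has rank 6, and its Smith normal form has invariant factors (1,1,1,1,1,1).

∂_2: C_2 → C_1 sends each 2-simplex [p,q,r] to [q,r] − [p,r] + [p,q]. For instance
  ∂BFG = FG − BG + BF,
  ∂DEF = EF − DF + DE.
The 18×12 boundary matrix has rank 12 and Smith normal form diag(1,1,1,1,1,1,1,1,1,1,1,2).

Now H_k = ker ∂_k / im ∂_{k+1}, so:

  H_0: rank C_0 − rank ∂_1 = 7 − 6 = 1, and the invariant factors of ∂_1 are all 1, so H_0 = Z.
  H_1: rank ker ∂_1 − rank ∂_2 = (18 − 6) − 12 = 0, and ∂_2 has invariant factor 2 > 1, so H_1 = Z/2.
  H_2: rank ker ∂_2 − rank ∂_3 = (12 − 12) − 0 = 0, and there is no ∂_3, so H_2 = 0.

H_0 = Z,  H_1 = Z/2,  H_2 = 0.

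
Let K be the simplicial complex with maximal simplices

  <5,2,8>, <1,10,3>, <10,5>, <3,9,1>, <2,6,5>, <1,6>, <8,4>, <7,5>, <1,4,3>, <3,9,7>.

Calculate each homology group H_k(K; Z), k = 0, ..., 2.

K has 10 vertices, 18 edges, 6 triangles.
rank ∂_0 = 0, rank ∂_1 = 9 ⇒ b_0 = 10 − 0 − 9 = 1; all invariant factors of ∂_1 are 1 so no torsion. So H_0 ≅ Z.
rank ∂_1 = 9, rank ∂_2 = 6 ⇒ b_1 = 18 − 9 − 6 = 3; all invariant factors of ∂_2 are 1 so no torsion. So H_1 ≅ Z^3.
rank ∂_2 = 6, rank ∂_3 = 0 ⇒ b_2 = 6 − 6 − 0 = 0. So H_2 ≅ 0.

H_0 ≅ Z,  H_1 ≅ Z^3,  H_2 = 0.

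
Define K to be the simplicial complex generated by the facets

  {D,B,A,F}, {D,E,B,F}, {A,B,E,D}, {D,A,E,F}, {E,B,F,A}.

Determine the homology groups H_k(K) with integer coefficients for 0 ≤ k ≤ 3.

We work with the vertex ordering A < B < D < E < F. The simplices of K, each written with vertices in increasing order, are:

  0-simplices (5): A, B, D, E, F
  1-simplices (10): AB, AD, AE, AF, BD, BE, BF, DE, DF, EF
  2-simplices (10): ABD, ABE, ABF, ADE, ADF, AEF, BDE, BDF, BEF, DEF
  3-simplices (5): ABDE, ABDF, ABEF, ADEF, BDEF

giving chain groups C_0 ≅ Z^5, C_1 ≅ Z^10, C_2 ≅ Z^10, C_3 ≅ Z^5.

∂_1: C_1 → C_0 maps an edge to its endpoints' difference, ∂[p,q] = q − p. For instance
  ∂BE = E − B.
The 5×10 boundary matrix has rank 4 and Smith normal form diag(1,1,1,1).

Boundary ∂_2: C_2 → C_1 maps a triangle to the signed sum of its edges. For instance
  ∂BDF = DF − BF + BD,
  ∂ABD = BD − AD + AB.
The resulting 10×10 matrix has rank 6, and its Smith normal form has invariant factors (1,1,1,1,1,1).

∂_3: C_3 → C_2 sends each 3-simplex σ to the alternating sum Σ_i (−1)^i (σ with its i-th vertex removed). For instance
  ∂BDEF = DEF − BEF + BDF − BDE,
  ∂ABEF = BEF − AEF + ABF − ABE.
The resulting 10×5 matrix has rank 4, and its Smith normal form has invariant factors (1,1,1,1).

Reading off H_k = ker ∂_k / im ∂_{k+1}:

  H_0: rank C_0 − rank ∂_1 = 5 − 4 = 1, and the invariant factors of ∂_1 are all 1, so H_0 = Z.
  H_1: rank ker ∂_1 − rank ∂_2 = (10 − 4) − 6 = 0, and the invariant factors of ∂_2 are all 1, so H_1 = 0.
  H_2: rank ker ∂_2 − rank ∂_3 = (10 − 6) − 4 = 0, and the invariant factors of ∂_3 are all 1, so H_2 = 0.
  H_3: rank ker ∂_3 − rank ∂_4 = (5 − 4) − 0 = 1, and there is no ∂_4, so H_3 = Z.

As a check, the Euler characteristic is 5 − 10 + 10 − 5 = 0, which agrees with 1 − 0 + 0 − 1 = 0.
(K is a triangulation of the 3-sphere S^3.)

H_0 ≅ Z,  H_1 = 0,  H_2 = 0,  H_3 ≅ Z.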